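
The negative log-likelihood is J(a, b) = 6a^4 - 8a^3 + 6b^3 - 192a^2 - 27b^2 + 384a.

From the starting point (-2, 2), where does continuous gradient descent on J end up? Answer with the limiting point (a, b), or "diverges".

J is separable, so gradient descent decouples: a follows -∂J/∂a, b follows -∂J/∂b.
∂J/∂a = 24(a - 4)(a - 1)(a + 4); at a=-2 this is 864, so a decreases.
∂J/∂b = 18b(b - 3); at b=2 this is -36, so b increases.
a converges to its nearest critical value -4 (a local min of the a-part); b converges to 3. The iterate converges to (-4, 3).

(-4, 3)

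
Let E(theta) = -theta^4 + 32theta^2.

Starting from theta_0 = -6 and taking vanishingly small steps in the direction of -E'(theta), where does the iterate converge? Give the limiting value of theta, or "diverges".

E'(theta) = -4theta(theta - 4)(theta + 4), so E'(-6) = 480.
Gradient descent moves in the -E' direction, i.e. theta is decreasing.
There is no critical point below theta=-6, and E' keeps the same sign, so the iterate runs off to −∞.

diverges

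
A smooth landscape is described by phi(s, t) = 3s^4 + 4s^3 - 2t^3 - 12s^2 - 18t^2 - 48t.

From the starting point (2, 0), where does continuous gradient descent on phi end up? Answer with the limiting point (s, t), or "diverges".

phi is separable, so gradient descent decouples: s follows -∂phi/∂s, t follows -∂phi/∂t.
∂phi/∂s = 12s(s - 1)(s + 2); at s=2 this is 96, so s decreases.
∂phi/∂t = -6(t + 2)(t + 4); at t=0 this is -48, so t increases.
The t-coordinate has no critical point in that direction and runs off to infinity.

diverges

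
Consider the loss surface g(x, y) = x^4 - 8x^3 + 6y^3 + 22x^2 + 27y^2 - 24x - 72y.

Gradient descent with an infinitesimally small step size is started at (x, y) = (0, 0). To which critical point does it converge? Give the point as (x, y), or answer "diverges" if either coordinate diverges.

g is separable, so gradient descent decouples: x follows -∂g/∂x, y follows -∂g/∂y.
∂g/∂x = 4(x - 3)(x - 2)(x - 1); at x=0 this is -24, so x increases.
∂g/∂y = 18(y - 1)(y + 4); at y=0 this is -72, so y increases.
x converges to its nearest critical value 1 (a local min of the x-part); y converges to 1. The iterate converges to (1, 1).

(1, 1)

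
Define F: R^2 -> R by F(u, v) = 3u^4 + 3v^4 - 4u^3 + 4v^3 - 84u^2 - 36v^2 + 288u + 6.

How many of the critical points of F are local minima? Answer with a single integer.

F separates as a function of u plus a function of v, so ∇F=0 decouples.
∂F/∂u = 12(u - 3)(u - 2)(u + 4) = 0 at u ∈ {-4, 2, 3}; ∂F/∂v = 12v(v - 2)(v + 3) = 0 at v ∈ {-3, 0, 2}.
The Hessian is diagonal: diag(F_uu, F_vv). Second derivatives: F_uu(-4)=504, F_uu(2)=-72, F_uu(3)=84; F_vv(-3)=180, F_vv(0)=-72, F_vv(2)=120.
Local minima occur where both diagonal entries positive: (-4, -3), (-4, 2), (3, -3), (3, 2). Count: 4.

4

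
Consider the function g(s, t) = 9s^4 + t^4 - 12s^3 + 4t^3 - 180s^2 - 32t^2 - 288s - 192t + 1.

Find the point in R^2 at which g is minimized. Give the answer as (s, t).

g(s,t) separates as P(s) + Q(t) + 1, so its minimum is min P + min Q + 1.
P'(s) = 36(s - 4)(s + 1)(s + 2) vanishes at s ∈ {-2, -1, 4}; Q'(t) = 4(t - 4)(t + 3)(t + 4) vanishes at t ∈ {-4, -3, 4}.
Local minima of P (where P''>0): P(-2)=96, P(4)=-2496. Local minima of Q: Q(-4)=256, Q(4)=-768.
So the global minimum of g is P(4) + Q(4) + 1 = -2496 − 768 + 1 = -3263, attained at (4, 4).

(4, 4)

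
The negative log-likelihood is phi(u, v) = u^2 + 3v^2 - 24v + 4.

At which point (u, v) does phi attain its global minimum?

(0, 4)

phi(u,v) separates as P(u) + Q(v) + 4, so its minimum is min P + min Q + 4.
P'(u) = 2u vanishes at u ∈ {0}; Q'(v) = 6v - 24 vanishes at v ∈ {4}.
Local minima of P (where P''>0): P(0)=0. Local minima of Q: Q(4)=-48.
So the global minimum of phi is P(0) + Q(4) + 4 = 0 − 48 + 4 = -44, attained at (0, 4).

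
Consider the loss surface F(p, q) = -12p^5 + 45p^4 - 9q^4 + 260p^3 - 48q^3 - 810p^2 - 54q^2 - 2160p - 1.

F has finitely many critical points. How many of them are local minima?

F separates as a function of p plus a function of q, so ∇F=0 decouples.
∂F/∂p = -60(p - 4)(p - 3)(p + 1)(p + 3) = 0 at p ∈ {-3, -1, 3, 4}; ∂F/∂q = -36q(q + 1)(q + 3) = 0 at q ∈ {-3, -1, 0}.
The Hessian is diagonal: diag(F_pp, F_qq). Second derivatives: F_pp(-3)=5040, F_pp(-1)=-2400, F_pp(3)=1440, F_pp(4)=-2100; F_qq(-3)=-216, F_qq(-1)=72, F_qq(0)=-108.
Local minima occur where both diagonal entries positive: (-3, -1), (3, -1). Count: 2.

2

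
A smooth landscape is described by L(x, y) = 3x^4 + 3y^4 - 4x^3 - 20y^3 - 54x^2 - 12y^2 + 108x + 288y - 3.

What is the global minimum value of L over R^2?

-878

L(x,y) separates as P(x) + Q(y) − 3, so its minimum is min P + min Q − 3.
P'(x) = 12(x - 3)(x - 1)(x + 3) vanishes at x ∈ {-3, 1, 3}; Q'(y) = 12(y - 4)(y - 3)(y + 2) vanishes at y ∈ {-2, 3, 4}.
Local minima of P (where P''>0): P(-3)=-459, P(3)=-27. Local minima of Q: Q(-2)=-416, Q(4)=448.
So the global minimum of L is P(-3) + Q(-2) − 3 = -459 − 416 − 3 = -878, attained at (-3, -2).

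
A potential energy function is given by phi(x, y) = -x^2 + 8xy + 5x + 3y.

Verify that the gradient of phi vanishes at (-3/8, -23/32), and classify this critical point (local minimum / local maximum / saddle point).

∇phi = (-2x + 8y + 5, 8x + 3); substituting (-3/8, -23/32) gives ∇phi = (0, 0), so (-3/8, -23/32) is indeed a critical point.
The Hessian of phi is constant: H = [[-2, 8], [8, 0]].
det(H) = (-2)·0 − 8² = -64.
Since det(H) < 0, H is indefinite and the critical point is a saddle point.

saddle point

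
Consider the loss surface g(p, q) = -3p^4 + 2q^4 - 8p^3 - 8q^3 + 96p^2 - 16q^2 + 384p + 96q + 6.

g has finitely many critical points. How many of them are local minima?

g separates as a function of p plus a function of q, so ∇g=0 decouples.
∂g/∂p = -12(p - 4)(p + 2)(p + 4) = 0 at p ∈ {-4, -2, 4}; ∂g/∂q = 8(q - 3)(q - 2)(q + 2) = 0 at q ∈ {-2, 2, 3}.
The Hessian is diagonal: diag(g_pp, g_qq). Second derivatives: g_pp(-4)=-192, g_pp(-2)=144, g_pp(4)=-576; g_qq(-2)=160, g_qq(2)=-32, g_qq(3)=40.
Local minima occur where both diagonal entries positive: (-2, -2), (-2, 3). Count: 2.

2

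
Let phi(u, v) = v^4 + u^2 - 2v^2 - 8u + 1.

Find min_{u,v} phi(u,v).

phi(u,v) separates as P(u) + Q(v) + 1, so its minimum is min P + min Q + 1.
P'(u) = 2u - 8 vanishes at u ∈ {4}; Q'(v) = 4v(v - 1)(v + 1) vanishes at v ∈ {-1, 0, 1}.
Local minima of P (where P''>0): P(4)=-16. Local minima of Q: Q(-1)=-1, Q(1)=-1.
So the global minimum of phi is P(4) + Q(-1) + 1 = -16 − 1 + 1 = -16, attained at (4, -1).

-16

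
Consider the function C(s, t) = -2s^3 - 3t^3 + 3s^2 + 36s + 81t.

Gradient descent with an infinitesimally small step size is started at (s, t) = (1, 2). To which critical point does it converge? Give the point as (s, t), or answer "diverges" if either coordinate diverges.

(-2, -3)

C is separable, so gradient descent decouples: s follows -∂C/∂s, t follows -∂C/∂t.
∂C/∂s = -6(s - 3)(s + 2); at s=1 this is 36, so s decreases.
∂C/∂t = -9(t - 3)(t + 3); at t=2 this is 45, so t decreases.
s converges to its nearest critical value -2 (a local min of the s-part); t converges to -3. The iterate converges to (-2, -3).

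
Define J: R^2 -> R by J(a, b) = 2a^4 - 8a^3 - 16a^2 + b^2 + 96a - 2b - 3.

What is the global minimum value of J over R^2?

J(a,b) separates as P(a) + Q(b) − 3, so its minimum is min P + min Q − 3.
P'(a) = 8(a - 3)(a - 2)(a + 2) vanishes at a ∈ {-2, 2, 3}; Q'(b) = 2b - 2 vanishes at b ∈ {1}.
Local minima of P (where P''>0): P(-2)=-160, P(3)=90. Local minima of Q: Q(1)=-1.
So the global minimum of J is P(-2) + Q(1) − 3 = -160 − 1 − 3 = -164, attained at (-2, 1).

-164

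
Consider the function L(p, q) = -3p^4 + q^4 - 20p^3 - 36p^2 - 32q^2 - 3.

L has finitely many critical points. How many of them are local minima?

2

L separates as a function of p plus a function of q, so ∇L=0 decouples.
∂L/∂p = -12p(p + 2)(p + 3) = 0 at p ∈ {-3, -2, 0}; ∂L/∂q = 4q(q - 4)(q + 4) = 0 at q ∈ {-4, 0, 4}.
The Hessian is diagonal: diag(L_pp, L_qq). Second derivatives: L_pp(-3)=-36, L_pp(-2)=24, L_pp(0)=-72; L_qq(-4)=128, L_qq(0)=-64, L_qq(4)=128.
Local minima occur where both diagonal entries positive: (-2, -4), (-2, 4). Count: 2.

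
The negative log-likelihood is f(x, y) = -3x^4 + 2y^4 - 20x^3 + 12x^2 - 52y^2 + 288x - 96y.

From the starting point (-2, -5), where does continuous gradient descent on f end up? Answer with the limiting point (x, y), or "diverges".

f is separable, so gradient descent decouples: x follows -∂f/∂x, y follows -∂f/∂y.
∂f/∂x = -12(x - 2)(x + 3)(x + 4); at x=-2 this is 96, so x decreases.
∂f/∂y = 8(y - 4)(y + 1)(y + 3); at y=-5 this is -576, so y increases.
x converges to its nearest critical value -3 (a local min of the x-part); y converges to -3. The iterate converges to (-3, -3).

(-3, -3)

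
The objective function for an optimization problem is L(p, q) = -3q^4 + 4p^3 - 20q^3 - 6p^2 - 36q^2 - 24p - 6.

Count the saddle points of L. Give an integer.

3

L separates as a function of p plus a function of q, so ∇L=0 decouples.
∂L/∂p = 12(p - 2)(p + 1) = 0 at p ∈ {-1, 2}; ∂L/∂q = -12q(q + 2)(q + 3) = 0 at q ∈ {-3, -2, 0}.
The Hessian is diagonal: diag(L_pp, L_qq). Second derivatives: L_pp(-1)=-36, L_pp(2)=36; L_qq(-3)=-36, L_qq(-2)=24, L_qq(0)=-72.
Saddle points occur where the two diagonal entries have opposite signs: (-1, -2), (2, -3), (2, 0). Count: 3.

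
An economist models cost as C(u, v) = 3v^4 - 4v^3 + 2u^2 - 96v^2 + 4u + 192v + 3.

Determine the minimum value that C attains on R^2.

-1279

C(u,v) separates as P(u) + Q(v) + 3, so its minimum is min P + min Q + 3.
P'(u) = 4u + 4 vanishes at u ∈ {-1}; Q'(v) = 12(v - 4)(v - 1)(v + 4) vanishes at v ∈ {-4, 1, 4}.
Local minima of P (where P''>0): P(-1)=-2. Local minima of Q: Q(-4)=-1280, Q(4)=-256.
So the global minimum of C is P(-1) + Q(-4) + 3 = -2 − 1280 + 3 = -1279, attained at (-1, -4).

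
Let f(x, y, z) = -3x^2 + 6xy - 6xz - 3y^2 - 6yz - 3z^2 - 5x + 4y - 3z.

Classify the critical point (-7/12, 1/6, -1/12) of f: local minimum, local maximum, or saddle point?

saddle point

The Hessian is constant: H = [[-6, 6, -6], [6, -6, -6], [-6, -6, -6]].
Leading principal minors: Δ₁ = -6, Δ₂ = 0, Δ₃ = 864.
The minors fit neither the all-positive nor the alternating-sign pattern, so H is indefinite: a saddle point.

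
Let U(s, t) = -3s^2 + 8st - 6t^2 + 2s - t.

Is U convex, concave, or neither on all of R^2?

concave

U is quadratic, so its Hessian is the constant matrix H = [[-6, 8], [8, -12]].
det(H) = 8, tr(H) = -18.
det(H) > 0 and tr(H) < 0, so H is negative definite everywhere: concave.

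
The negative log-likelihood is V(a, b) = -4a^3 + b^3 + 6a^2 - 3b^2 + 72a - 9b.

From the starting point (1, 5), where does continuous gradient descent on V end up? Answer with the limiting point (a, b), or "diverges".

(-2, 3)

V is separable, so gradient descent decouples: a follows -∂V/∂a, b follows -∂V/∂b.
∂V/∂a = -12(a - 3)(a + 2); at a=1 this is 72, so a decreases.
∂V/∂b = 3(b - 3)(b + 1); at b=5 this is 36, so b decreases.
a converges to its nearest critical value -2 (a local min of the a-part); b converges to 3. The iterate converges to (-2, 3).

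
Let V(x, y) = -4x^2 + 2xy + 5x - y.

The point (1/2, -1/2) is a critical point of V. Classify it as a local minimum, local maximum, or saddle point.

saddle point

The Hessian of V is constant: H = [[-8, 2], [2, 0]].
det(H) = (-8)·0 − 2² = -4.
Since det(H) < 0, H is indefinite and the critical point is a saddle point.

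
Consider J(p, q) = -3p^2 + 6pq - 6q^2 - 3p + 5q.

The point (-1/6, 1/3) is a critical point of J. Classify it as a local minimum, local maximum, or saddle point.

local maximum

The Hessian of J is constant: H = [[-6, 6], [6, -12]].
det(H) = (-6)·(-12) − 6² = 36.
det(H) > 0 and tr(H) = -18 < 0, so H is negative definite and the point is a local maximum.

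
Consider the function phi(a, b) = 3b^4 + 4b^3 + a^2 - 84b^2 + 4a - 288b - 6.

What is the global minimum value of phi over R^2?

-1482

phi(a,b) separates as P(a) + Q(b) − 6, so its minimum is min P + min Q − 6.
P'(a) = 2a + 4 vanishes at a ∈ {-2}; Q'(b) = 12(b - 4)(b + 2)(b + 3) vanishes at b ∈ {-3, -2, 4}.
Local minima of P (where P''>0): P(-2)=-4. Local minima of Q: Q(-3)=243, Q(4)=-1472.
So the global minimum of phi is P(-2) + Q(4) − 6 = -4 − 1472 − 6 = -1482, attained at (-2, 4).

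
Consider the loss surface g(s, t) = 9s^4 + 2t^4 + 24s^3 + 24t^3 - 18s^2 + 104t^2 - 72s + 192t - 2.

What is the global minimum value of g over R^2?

g(s,t) separates as P(s) + Q(t) − 2, so its minimum is min P + min Q − 2.
P'(s) = 36(s - 1)(s + 1)(s + 2) vanishes at s ∈ {-2, -1, 1}; Q'(t) = 8(t + 2)(t + 3)(t + 4) vanishes at t ∈ {-4, -3, -2}.
Local minima of P (where P''>0): P(-2)=24, P(1)=-57. Local minima of Q: Q(-4)=-128, Q(-2)=-128.
So the global minimum of g is P(1) + Q(-4) − 2 = -57 − 128 − 2 = -187, attained at (1, -4).

-187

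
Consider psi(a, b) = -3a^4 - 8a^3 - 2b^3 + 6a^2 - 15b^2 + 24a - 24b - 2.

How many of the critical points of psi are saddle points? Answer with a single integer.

psi separates as a function of a plus a function of b, so ∇psi=0 decouples.
∂psi/∂a = -12(a - 1)(a + 1)(a + 2) = 0 at a ∈ {-2, -1, 1}; ∂psi/∂b = -6(b + 1)(b + 4) = 0 at b ∈ {-4, -1}.
The Hessian is diagonal: diag(psi_aa, psi_bb). Second derivatives: psi_aa(-2)=-36, psi_aa(-1)=24, psi_aa(1)=-72; psi_bb(-4)=18, psi_bb(-1)=-18.
Saddle points occur where the two diagonal entries have opposite signs: (-2, -4), (-1, -1), (1, -4). Count: 3.

3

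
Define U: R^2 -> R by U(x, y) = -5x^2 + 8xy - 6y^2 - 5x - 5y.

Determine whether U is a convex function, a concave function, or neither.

U is quadratic, so its Hessian is the constant matrix H = [[-10, 8], [8, -12]].
det(H) = 56, tr(H) = -22.
det(H) > 0 and tr(H) < 0, so H is negative definite everywhere: concave.

concave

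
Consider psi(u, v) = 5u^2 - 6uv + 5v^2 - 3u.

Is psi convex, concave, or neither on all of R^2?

convex

psi is quadratic, so its Hessian is the constant matrix H = [[10, -6], [-6, 10]].
det(H) = 64, tr(H) = 20.
det(H) > 0 and tr(H) > 0, so H is positive definite everywhere: convex.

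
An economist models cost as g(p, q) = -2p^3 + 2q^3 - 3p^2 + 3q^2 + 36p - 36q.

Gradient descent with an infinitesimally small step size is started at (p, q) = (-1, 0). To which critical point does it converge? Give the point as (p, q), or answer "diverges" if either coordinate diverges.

(-3, 2)

g is separable, so gradient descent decouples: p follows -∂g/∂p, q follows -∂g/∂q.
∂g/∂p = -6(p - 2)(p + 3); at p=-1 this is 36, so p decreases.
∂g/∂q = 6(q - 2)(q + 3); at q=0 this is -36, so q increases.
p converges to its nearest critical value -3 (a local min of the p-part); q converges to 2. The iterate converges to (-3, 2).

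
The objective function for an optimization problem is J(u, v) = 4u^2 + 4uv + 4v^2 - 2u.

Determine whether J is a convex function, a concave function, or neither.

J is quadratic, so its Hessian is the constant matrix H = [[8, 4], [4, 8]].
det(H) = 48, tr(H) = 16.
det(H) > 0 and tr(H) > 0, so H is positive definite everywhere: convex.

convex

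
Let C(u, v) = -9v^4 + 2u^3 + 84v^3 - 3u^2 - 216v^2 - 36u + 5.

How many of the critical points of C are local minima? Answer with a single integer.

1

C separates as a function of u plus a function of v, so ∇C=0 decouples.
∂C/∂u = 6(u - 3)(u + 2) = 0 at u ∈ {-2, 3}; ∂C/∂v = -36v(v - 4)(v - 3) = 0 at v ∈ {0, 3, 4}.
The Hessian is diagonal: diag(C_uu, C_vv). Second derivatives: C_uu(-2)=-30, C_uu(3)=30; C_vv(0)=-432, C_vv(3)=108, C_vv(4)=-144.
Local minima occur where both diagonal entries positive: (3, 3). Count: 1.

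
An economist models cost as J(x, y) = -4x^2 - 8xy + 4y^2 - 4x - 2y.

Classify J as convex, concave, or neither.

J is quadratic, so its Hessian is the constant matrix H = [[-8, -8], [-8, 8]].
det(H) = -128, tr(H) = 0.
det(H) < 0, so H is indefinite: neither convex nor concave.

neither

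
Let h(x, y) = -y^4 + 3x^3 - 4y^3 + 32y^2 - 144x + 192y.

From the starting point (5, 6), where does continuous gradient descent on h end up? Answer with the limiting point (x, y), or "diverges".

diverges

h is separable, so gradient descent decouples: x follows -∂h/∂x, y follows -∂h/∂y.
∂h/∂x = 9(x - 4)(x + 4); at x=5 this is 81, so x decreases.
∂h/∂y = -4(y - 4)(y + 3)(y + 4); at y=6 this is -720, so y increases.
The y-coordinate has no critical point in that direction and runs off to infinity.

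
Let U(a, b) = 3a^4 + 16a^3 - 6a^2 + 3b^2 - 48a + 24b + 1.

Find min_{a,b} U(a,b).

-207

U(a,b) separates as P(a) + Q(b) + 1, so its minimum is min P + min Q + 1.
P'(a) = 12(a - 1)(a + 1)(a + 4) vanishes at a ∈ {-4, -1, 1}; Q'(b) = 6b + 24 vanishes at b ∈ {-4}.
Local minima of P (where P''>0): P(-4)=-160, P(1)=-35. Local minima of Q: Q(-4)=-48.
So the global minimum of U is P(-4) + Q(-4) + 1 = -160 − 48 + 1 = -207, attained at (-4, -4).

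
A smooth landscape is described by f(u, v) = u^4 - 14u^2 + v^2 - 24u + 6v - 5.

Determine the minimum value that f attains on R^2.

f(u,v) separates as P(u) + Q(v) − 5, so its minimum is min P + min Q − 5.
P'(u) = 4(u - 3)(u + 1)(u + 2) vanishes at u ∈ {-2, -1, 3}; Q'(v) = 2v + 6 vanishes at v ∈ {-3}.
Local minima of P (where P''>0): P(-2)=8, P(3)=-117. Local minima of Q: Q(-3)=-9.
So the global minimum of f is P(3) + Q(-3) − 5 = -117 − 9 − 5 = -131, attained at (3, -3).

-131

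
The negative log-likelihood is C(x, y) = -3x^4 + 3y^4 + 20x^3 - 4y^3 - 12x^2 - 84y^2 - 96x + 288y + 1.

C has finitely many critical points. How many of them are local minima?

C separates as a function of x plus a function of y, so ∇C=0 decouples.
∂C/∂x = -12(x - 4)(x - 2)(x + 1) = 0 at x ∈ {-1, 2, 4}; ∂C/∂y = 12(y - 3)(y - 2)(y + 4) = 0 at y ∈ {-4, 2, 3}.
The Hessian is diagonal: diag(C_xx, C_yy). Second derivatives: C_xx(-1)=-180, C_xx(2)=72, C_xx(4)=-120; C_yy(-4)=504, C_yy(2)=-72, C_yy(3)=84.
Local minima occur where both diagonal entries positive: (2, -4), (2, 3). Count: 2.

2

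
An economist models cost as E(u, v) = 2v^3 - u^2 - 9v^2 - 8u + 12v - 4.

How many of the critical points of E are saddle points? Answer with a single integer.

1

E separates as a function of u plus a function of v, so ∇E=0 decouples.
∂E/∂u = -2(u + 4) = 0 at u ∈ {-4}; ∂E/∂v = 6(v - 2)(v - 1) = 0 at v ∈ {1, 2}.
The Hessian is diagonal: diag(E_uu, E_vv). Second derivatives: E_uu(-4)=-2; E_vv(1)=-6, E_vv(2)=6.
Saddle points occur where the two diagonal entries have opposite signs: (-4, 2). Count: 1.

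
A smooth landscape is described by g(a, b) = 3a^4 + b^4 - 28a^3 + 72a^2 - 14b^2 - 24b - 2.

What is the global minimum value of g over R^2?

g(a,b) separates as P(a) + Q(b) − 2, so its minimum is min P + min Q − 2.
P'(a) = 12a(a - 4)(a - 3) vanishes at a ∈ {0, 3, 4}; Q'(b) = 4(b - 3)(b + 1)(b + 2) vanishes at b ∈ {-2, -1, 3}.
Local minima of P (where P''>0): P(0)=0, P(4)=128. Local minima of Q: Q(-2)=8, Q(3)=-117.
So the global minimum of g is P(0) + Q(3) − 2 = 0 − 117 − 2 = -119, attained at (0, 3).

-119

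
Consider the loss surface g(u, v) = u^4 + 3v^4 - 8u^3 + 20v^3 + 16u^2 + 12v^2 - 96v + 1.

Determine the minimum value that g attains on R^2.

g(u,v) separates as P(u) + Q(v) + 1, so its minimum is min P + min Q + 1.
P'(u) = 4u(u - 4)(u - 2) vanishes at u ∈ {0, 2, 4}; Q'(v) = 12(v - 1)(v + 2)(v + 4) vanishes at v ∈ {-4, -2, 1}.
Local minima of P (where P''>0): P(0)=0, P(4)=0. Local minima of Q: Q(-4)=64, Q(1)=-61.
So the global minimum of g is P(0) + Q(1) + 1 = 0 − 61 + 1 = -60, attained at (0, 1).

-60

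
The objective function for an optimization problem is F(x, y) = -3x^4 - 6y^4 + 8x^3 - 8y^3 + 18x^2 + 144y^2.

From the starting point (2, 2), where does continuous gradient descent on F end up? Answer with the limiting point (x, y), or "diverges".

F is separable, so gradient descent decouples: x follows -∂F/∂x, y follows -∂F/∂y.
∂F/∂x = -12x(x - 3)(x + 1); at x=2 this is 72, so x decreases.
∂F/∂y = -24y(y - 3)(y + 4); at y=2 this is 288, so y decreases.
x converges to its nearest critical value 0 (a local min of the x-part); y converges to 0. The iterate converges to (0, 0).

(0, 0)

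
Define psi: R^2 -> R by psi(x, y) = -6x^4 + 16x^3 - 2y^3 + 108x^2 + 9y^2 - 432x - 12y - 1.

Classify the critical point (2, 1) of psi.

The mixed partial ∂²psi/∂x∂y is 0, so the Hessian at any point is diag(psi_xx, psi_yy) = diag(24(-3x^2 + 4x + 9), 6(-2y + 3)).
At (2, 1): H = diag(120, 6).
Both eigenvalues are positive, so H is positive definite: a local minimum.

local minimum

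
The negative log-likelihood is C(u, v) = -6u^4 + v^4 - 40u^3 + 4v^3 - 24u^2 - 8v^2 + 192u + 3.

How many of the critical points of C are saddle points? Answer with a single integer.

5

C separates as a function of u plus a function of v, so ∇C=0 decouples.
∂C/∂u = -24(u - 1)(u + 2)(u + 4) = 0 at u ∈ {-4, -2, 1}; ∂C/∂v = 4v(v - 1)(v + 4) = 0 at v ∈ {-4, 0, 1}.
The Hessian is diagonal: diag(C_uu, C_vv). Second derivatives: C_uu(-4)=-240, C_uu(-2)=144, C_uu(1)=-360; C_vv(-4)=80, C_vv(0)=-16, C_vv(1)=20.
Saddle points occur where the two diagonal entries have opposite signs: (-4, -4), (-4, 1), (-2, 0), (1, -4), (1, 1). Count: 5.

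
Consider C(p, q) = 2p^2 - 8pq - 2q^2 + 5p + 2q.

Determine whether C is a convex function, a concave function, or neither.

C is quadratic, so its Hessian is the constant matrix H = [[4, -8], [-8, -4]].
det(H) = -80, tr(H) = 0.
det(H) < 0, so H is indefinite: neither convex nor concave.

neither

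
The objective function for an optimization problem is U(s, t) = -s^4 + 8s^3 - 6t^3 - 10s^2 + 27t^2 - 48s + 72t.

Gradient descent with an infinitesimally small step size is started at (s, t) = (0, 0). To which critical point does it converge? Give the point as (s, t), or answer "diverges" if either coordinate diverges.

(3, -1)

U is separable, so gradient descent decouples: s follows -∂U/∂s, t follows -∂U/∂t.
∂U/∂s = -4(s - 4)(s - 3)(s + 1); at s=0 this is -48, so s increases.
∂U/∂t = -18(t - 4)(t + 1); at t=0 this is 72, so t decreases.
s converges to its nearest critical value 3 (a local min of the s-part); t converges to -1. The iterate converges to (3, -1).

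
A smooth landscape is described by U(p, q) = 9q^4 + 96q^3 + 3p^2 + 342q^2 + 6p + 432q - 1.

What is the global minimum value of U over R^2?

U(p,q) separates as A(p) + B(q) − 1, so its minimum is min A + min B − 1.
A'(p) = 6p + 6 vanishes at p ∈ {-1}; B'(q) = 36(q + 1)(q + 3)(q + 4) vanishes at q ∈ {-4, -3, -1}.
Local minima of A (where A''>0): A(-1)=-3. Local minima of B: B(-4)=-96, B(-1)=-177.
So the global minimum of U is A(-1) + B(-1) − 1 = -3 − 177 − 1 = -181, attained at (-1, -1).

-181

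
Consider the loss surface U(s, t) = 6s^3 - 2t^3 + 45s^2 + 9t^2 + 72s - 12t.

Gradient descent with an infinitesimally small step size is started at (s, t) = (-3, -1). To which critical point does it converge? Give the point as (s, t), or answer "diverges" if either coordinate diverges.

(-1, 1)

U is separable, so gradient descent decouples: s follows -∂U/∂s, t follows -∂U/∂t.
∂U/∂s = 18(s + 1)(s + 4); at s=-3 this is -36, so s increases.
∂U/∂t = -6(t - 2)(t - 1); at t=-1 this is -36, so t increases.
s converges to its nearest critical value -1 (a local min of the s-part); t converges to 1. The iterate converges to (-1, 1).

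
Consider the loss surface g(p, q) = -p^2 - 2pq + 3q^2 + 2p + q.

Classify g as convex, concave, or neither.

g is quadratic, so its Hessian is the constant matrix H = [[-2, -2], [-2, 6]].
det(H) = -16, tr(H) = 4.
det(H) < 0, so H is indefinite: neither convex nor concave.

neither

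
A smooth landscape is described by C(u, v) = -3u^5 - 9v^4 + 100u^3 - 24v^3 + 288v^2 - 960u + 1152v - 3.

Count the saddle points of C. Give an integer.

C separates as a function of u plus a function of v, so ∇C=0 decouples.
∂C/∂u = -15(u - 4)(u - 2)(u + 2)(u + 4) = 0 at u ∈ {-4, -2, 2, 4}; ∂C/∂v = -36(v - 4)(v + 2)(v + 4) = 0 at v ∈ {-4, -2, 4}.
The Hessian is diagonal: diag(C_uu, C_vv). Second derivatives: C_uu(-4)=1440, C_uu(-2)=-720, C_uu(2)=720, C_uu(4)=-1440; C_vv(-4)=-576, C_vv(-2)=432, C_vv(4)=-1728.
Saddle points occur where the two diagonal entries have opposite signs: (-4, -4), (-4, 4), (-2, -2), (2, -4), (2, 4), (4, -2). Count: 6.

6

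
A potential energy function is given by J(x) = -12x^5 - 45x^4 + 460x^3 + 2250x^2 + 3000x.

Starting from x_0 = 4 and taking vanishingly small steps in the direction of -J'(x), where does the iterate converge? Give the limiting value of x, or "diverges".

J'(x) = -60(x - 5)(x + 1)(x + 2)(x + 5), so J'(4) = 16200.
Gradient descent moves in the -J' direction, i.e. x is decreasing.
The nearest critical point in that direction is x = -1, where J'' = 1440 > 0 (a local minimum). The iterate converges there.

-1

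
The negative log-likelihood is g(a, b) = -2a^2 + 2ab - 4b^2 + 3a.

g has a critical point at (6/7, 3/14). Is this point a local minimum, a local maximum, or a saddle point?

local maximum

The Hessian of g is constant: H = [[-4, 2], [2, -8]].
det(H) = (-4)·(-8) − 2² = 28.
det(H) > 0 and tr(H) = -12 < 0, so H is negative definite and the point is a local maximum.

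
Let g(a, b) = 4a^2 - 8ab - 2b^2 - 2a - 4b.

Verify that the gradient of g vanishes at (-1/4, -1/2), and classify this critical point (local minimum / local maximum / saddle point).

∇g = (8a - 8b - 2, -8a - 4b - 4); substituting (-1/4, -1/2) gives ∇g = (0, 0), so (-1/4, -1/2) is indeed a critical point.
The Hessian of g is constant: H = [[8, -8], [-8, -4]].
det(H) = 8·(-4) − (-8)² = -96.
Since det(H) < 0, H is indefinite and the critical point is a saddle point.

saddle point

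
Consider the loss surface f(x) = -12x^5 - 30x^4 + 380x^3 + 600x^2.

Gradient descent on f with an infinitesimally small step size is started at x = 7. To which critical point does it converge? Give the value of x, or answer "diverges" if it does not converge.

f'(x) = -60x(x - 4)(x + 1)(x + 5), so f'(7) = -120960.
Gradient descent moves in the -f' direction, i.e. x is increasing.
There is no critical point above x=7, and f' keeps the same sign, so the iterate runs off to +∞.

diverges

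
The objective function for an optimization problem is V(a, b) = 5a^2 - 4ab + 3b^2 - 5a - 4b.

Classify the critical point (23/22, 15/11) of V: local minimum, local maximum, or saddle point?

local minimum

The Hessian of V is constant: H = [[10, -4], [-4, 6]].
det(H) = 10·6 − (-4)² = 44.
det(H) > 0 and tr(H) = 16 > 0, so H is positive definite and the point is a local minimum.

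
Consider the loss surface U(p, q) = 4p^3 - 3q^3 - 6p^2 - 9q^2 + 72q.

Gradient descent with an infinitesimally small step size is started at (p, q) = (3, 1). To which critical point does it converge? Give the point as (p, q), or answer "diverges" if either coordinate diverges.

(1, -4)

U is separable, so gradient descent decouples: p follows -∂U/∂p, q follows -∂U/∂q.
∂U/∂p = 12p(p - 1); at p=3 this is 72, so p decreases.
∂U/∂q = -9(q - 2)(q + 4); at q=1 this is 45, so q decreases.
p converges to its nearest critical value 1 (a local min of the p-part); q converges to -4. The iterate converges to (1, -4).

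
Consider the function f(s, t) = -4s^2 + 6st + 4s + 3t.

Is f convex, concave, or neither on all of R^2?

neither

f is quadratic, so its Hessian is the constant matrix H = [[-8, 6], [6, 0]].
det(H) = -36, tr(H) = -8.
det(H) < 0, so H is indefinite: neither convex nor concave.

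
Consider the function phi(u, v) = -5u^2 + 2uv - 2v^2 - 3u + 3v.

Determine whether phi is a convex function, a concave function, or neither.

concave

phi is quadratic, so its Hessian is the constant matrix H = [[-10, 2], [2, -4]].
det(H) = 36, tr(H) = -14.
det(H) > 0 and tr(H) < 0, so H is negative definite everywhere: concave.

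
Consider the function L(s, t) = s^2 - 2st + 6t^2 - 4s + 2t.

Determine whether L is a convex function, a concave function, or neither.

L is quadratic, so its Hessian is the constant matrix H = [[2, -2], [-2, 12]].
det(H) = 20, tr(H) = 14.
det(H) > 0 and tr(H) > 0, so H is positive definite everywhere: convex.

convex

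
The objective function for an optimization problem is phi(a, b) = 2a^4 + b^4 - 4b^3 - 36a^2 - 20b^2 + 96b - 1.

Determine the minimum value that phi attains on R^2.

-442

phi(a,b) separates as P(a) + Q(b) − 1, so its minimum is min P + min Q − 1.
P'(a) = 8a(a - 3)(a + 3) vanishes at a ∈ {-3, 0, 3}; Q'(b) = 4(b - 4)(b - 2)(b + 3) vanishes at b ∈ {-3, 2, 4}.
Local minima of P (where P''>0): P(-3)=-162, P(3)=-162. Local minima of Q: Q(-3)=-279, Q(4)=64.
So the global minimum of phi is P(-3) + Q(-3) − 1 = -162 − 279 − 1 = -442, attained at (-3, -3).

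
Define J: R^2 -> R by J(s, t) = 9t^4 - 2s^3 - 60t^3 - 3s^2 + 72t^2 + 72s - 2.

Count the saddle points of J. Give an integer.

3

J separates as a function of s plus a function of t, so ∇J=0 decouples.
∂J/∂s = -6(s - 3)(s + 4) = 0 at s ∈ {-4, 3}; ∂J/∂t = 36t(t - 4)(t - 1) = 0 at t ∈ {0, 1, 4}.
The Hessian is diagonal: diag(J_ss, J_tt). Second derivatives: J_ss(-4)=42, J_ss(3)=-42; J_tt(0)=144, J_tt(1)=-108, J_tt(4)=432.
Saddle points occur where the two diagonal entries have opposite signs: (-4, 1), (3, 0), (3, 4). Count: 3.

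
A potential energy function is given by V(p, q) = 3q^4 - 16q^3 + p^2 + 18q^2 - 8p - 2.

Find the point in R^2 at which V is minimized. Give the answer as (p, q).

V(p,q) separates as A(p) + B(q) − 2, so its minimum is min A + min B − 2.
A'(p) = 2p - 8 vanishes at p ∈ {4}; B'(q) = 12q(q - 3)(q - 1) vanishes at q ∈ {0, 1, 3}.
Local minima of A (where A''>0): A(4)=-16. Local minima of B: B(0)=0, B(3)=-27.
So the global minimum of V is A(4) + B(3) − 2 = -16 − 27 − 2 = -45, attained at (4, 3).

(4, 3)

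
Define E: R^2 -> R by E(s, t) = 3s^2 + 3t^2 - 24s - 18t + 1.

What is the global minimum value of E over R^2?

E(s,t) separates as P(s) + Q(t) + 1, so its minimum is min P + min Q + 1.
P'(s) = 6s - 24 vanishes at s ∈ {4}; Q'(t) = 6(t - 3) vanishes at t ∈ {3}.
Local minima of P (where P''>0): P(4)=-48. Local minima of Q: Q(3)=-27.
So the global minimum of E is P(4) + Q(3) + 1 = -48 − 27 + 1 = -74, attained at (4, 3).

-74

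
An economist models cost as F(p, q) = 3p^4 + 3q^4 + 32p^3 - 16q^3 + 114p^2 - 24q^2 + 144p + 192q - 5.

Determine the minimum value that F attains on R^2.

-368

F(p,q) separates as A(p) + B(q) − 5, so its minimum is min A + min B − 5.
A'(p) = 12(p + 1)(p + 3)(p + 4) vanishes at p ∈ {-4, -3, -1}; B'(q) = 12(q - 4)(q - 2)(q + 2) vanishes at q ∈ {-2, 2, 4}.
Local minima of A (where A''>0): A(-4)=-32, A(-1)=-59. Local minima of B: B(-2)=-304, B(4)=128.
So the global minimum of F is A(-1) + B(-2) − 5 = -59 − 304 − 5 = -368, attained at (-1, -2).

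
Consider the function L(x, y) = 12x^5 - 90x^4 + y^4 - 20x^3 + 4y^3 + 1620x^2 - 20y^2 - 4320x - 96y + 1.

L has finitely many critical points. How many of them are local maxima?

2

L separates as a function of x plus a function of y, so ∇L=0 decouples.
∂L/∂x = 60(x - 4)(x - 3)(x - 2)(x + 3) = 0 at x ∈ {-3, 2, 3, 4}; ∂L/∂y = 4(y - 3)(y + 2)(y + 4) = 0 at y ∈ {-4, -2, 3}.
The Hessian is diagonal: diag(L_xx, L_yy). Second derivatives: L_xx(-3)=-12600, L_xx(2)=600, L_xx(3)=-360, L_xx(4)=840; L_yy(-4)=56, L_yy(-2)=-40, L_yy(3)=140.
Local maxima occur where both diagonal entries negative: (-3, -2), (3, -2). Count: 2.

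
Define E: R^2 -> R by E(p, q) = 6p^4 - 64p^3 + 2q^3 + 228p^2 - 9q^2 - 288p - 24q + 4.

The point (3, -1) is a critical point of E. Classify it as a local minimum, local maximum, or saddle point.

The mixed partial ∂²E/∂p∂q is 0, so the Hessian at any point is diag(E_pp, E_qq) = diag(24(3p^2 - 16p + 19), 6(2q - 3)).
At (3, -1): H = diag(-48, -30).
Both eigenvalues are negative, so H is negative definite: a local maximum.

local maximum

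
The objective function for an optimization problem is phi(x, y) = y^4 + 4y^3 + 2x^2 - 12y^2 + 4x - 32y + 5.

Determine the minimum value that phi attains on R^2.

-61

phi(x,y) separates as P(x) + Q(y) + 5, so its minimum is min P + min Q + 5.
P'(x) = 4x + 4 vanishes at x ∈ {-1}; Q'(y) = 4(y - 2)(y + 1)(y + 4) vanishes at y ∈ {-4, -1, 2}.
Local minima of P (where P''>0): P(-1)=-2. Local minima of Q: Q(-4)=-64, Q(2)=-64.
So the global minimum of phi is P(-1) + Q(-4) + 5 = -2 − 64 + 5 = -61, attained at (-1, -4).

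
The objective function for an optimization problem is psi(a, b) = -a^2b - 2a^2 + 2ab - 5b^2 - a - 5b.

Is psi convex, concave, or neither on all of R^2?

The term -a^2b is cubic, so the Hessian is not constant.
∂²psi/∂a² = -2b - 4, which takes both signs as b varies (negative for sufficiently large b). A diagonal entry of the Hessian changing sign means the Hessian is neither positive- nor negative-semidefinite on all of R^2.

neither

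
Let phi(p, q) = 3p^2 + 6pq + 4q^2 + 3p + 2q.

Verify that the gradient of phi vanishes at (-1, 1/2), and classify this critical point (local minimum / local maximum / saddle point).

∇phi = (6p + 6q + 3, 6p + 8q + 2); substituting (-1, 1/2) gives ∇phi = (0, 0), so (-1, 1/2) is indeed a critical point.
The Hessian of phi is constant: H = [[6, 6], [6, 8]].
det(H) = 6·8 − 6² = 12.
det(H) > 0 and tr(H) = 14 > 0, so H is positive definite and the point is a local minimum.

local minimum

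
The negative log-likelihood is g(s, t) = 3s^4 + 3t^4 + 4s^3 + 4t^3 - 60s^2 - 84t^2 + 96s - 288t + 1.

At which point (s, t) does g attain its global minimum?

(-4, 4)

g(s,t) separates as P(s) + Q(t) + 1, so its minimum is min P + min Q + 1.
P'(s) = 12(s - 2)(s - 1)(s + 4) vanishes at s ∈ {-4, 1, 2}; Q'(t) = 12(t - 4)(t + 2)(t + 3) vanishes at t ∈ {-3, -2, 4}.
Local minima of P (where P''>0): P(-4)=-832, P(2)=32. Local minima of Q: Q(-3)=243, Q(4)=-1472.
So the global minimum of g is P(-4) + Q(4) + 1 = -832 − 1472 + 1 = -2303, attained at (-4, 4).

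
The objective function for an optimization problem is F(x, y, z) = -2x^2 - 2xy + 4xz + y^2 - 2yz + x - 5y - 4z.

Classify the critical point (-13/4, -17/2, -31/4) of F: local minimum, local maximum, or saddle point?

The Hessian is constant: H = [[-4, -2, 4], [-2, 2, -2], [4, -2, 0]].
Leading principal minors: Δ₁ = -4, Δ₂ = -12, Δ₃ = 16.
The minors fit neither the all-positive nor the alternating-sign pattern, so H is indefinite: a saddle point.

saddle point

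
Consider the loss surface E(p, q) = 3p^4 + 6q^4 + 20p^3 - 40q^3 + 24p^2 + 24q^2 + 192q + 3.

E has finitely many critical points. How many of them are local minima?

4

E separates as a function of p plus a function of q, so ∇E=0 decouples.
∂E/∂p = 12p(p + 1)(p + 4) = 0 at p ∈ {-4, -1, 0}; ∂E/∂q = 24(q - 4)(q - 2)(q + 1) = 0 at q ∈ {-1, 2, 4}.
The Hessian is diagonal: diag(E_pp, E_qq). Second derivatives: E_pp(-4)=144, E_pp(-1)=-36, E_pp(0)=48; E_qq(-1)=360, E_qq(2)=-144, E_qq(4)=240.
Local minima occur where both diagonal entries positive: (-4, -1), (-4, 4), (0, -1), (0, 4). Count: 4.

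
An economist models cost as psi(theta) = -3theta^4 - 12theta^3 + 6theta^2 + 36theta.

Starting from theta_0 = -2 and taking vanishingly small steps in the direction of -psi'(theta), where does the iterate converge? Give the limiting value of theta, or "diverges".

psi'(theta) = -12(theta - 1)(theta + 1)(theta + 3), so psi'(-2) = -36.
Gradient descent moves in the -psi' direction, i.e. theta is increasing.
The nearest critical point in that direction is theta = -1, where psi'' = 48 > 0 (a local minimum). The iterate converges there.

-1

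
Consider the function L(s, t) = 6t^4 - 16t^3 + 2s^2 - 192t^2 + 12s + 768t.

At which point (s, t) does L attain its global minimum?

L(s,t) separates as P(s) + Q(t), so its minimum is min P + min Q.
P'(s) = 4s + 12 vanishes at s ∈ {-3}; Q'(t) = 24(t - 4)(t - 2)(t + 4) vanishes at t ∈ {-4, 2, 4}.
Local minima of P (where P''>0): P(-3)=-18. Local minima of Q: Q(-4)=-3584, Q(4)=512.
So the global minimum of L is P(-3) + Q(-4) = -18 − 3584 = -3602, attained at (-3, -4).

(-3, -4)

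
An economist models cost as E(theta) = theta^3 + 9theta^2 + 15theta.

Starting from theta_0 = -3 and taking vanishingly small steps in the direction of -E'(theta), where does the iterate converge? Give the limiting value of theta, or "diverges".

E'(theta) = 3(theta + 1)(theta + 5), so E'(-3) = -12.
Gradient descent moves in the -E' direction, i.e. theta is increasing.
The nearest critical point in that direction is theta = -1, where E'' = 12 > 0 (a local minimum). The iterate converges there.

-1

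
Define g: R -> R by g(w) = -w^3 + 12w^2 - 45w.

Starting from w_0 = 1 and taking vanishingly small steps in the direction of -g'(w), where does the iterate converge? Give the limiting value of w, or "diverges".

3

g'(w) = -3(w - 5)(w - 3), so g'(1) = -24.
Gradient descent moves in the -g' direction, i.e. w is increasing.
The nearest critical point in that direction is w = 3, where g'' = 6 > 0 (a local minimum). The iterate converges there.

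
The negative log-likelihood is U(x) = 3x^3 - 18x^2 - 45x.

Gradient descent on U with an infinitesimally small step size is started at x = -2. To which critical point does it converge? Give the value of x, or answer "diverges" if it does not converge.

diverges

U'(x) = 9(x - 5)(x + 1), so U'(-2) = 63.
Gradient descent moves in the -U' direction, i.e. x is decreasing.
There is no critical point below x=-2, and U' keeps the same sign, so the iterate runs off to −∞.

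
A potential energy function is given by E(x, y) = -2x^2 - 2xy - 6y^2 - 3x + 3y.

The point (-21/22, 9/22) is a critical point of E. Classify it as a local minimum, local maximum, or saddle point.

local maximum

The Hessian of E is constant: H = [[-4, -2], [-2, -12]].
det(H) = (-4)·(-12) − (-2)² = 44.
det(H) > 0 and tr(H) = -16 < 0, so H is negative definite and the point is a local maximum.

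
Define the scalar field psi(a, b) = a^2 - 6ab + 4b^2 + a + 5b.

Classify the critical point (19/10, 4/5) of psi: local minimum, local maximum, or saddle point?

The Hessian of psi is constant: H = [[2, -6], [-6, 8]].
det(H) = 2·8 − (-6)² = -20.
Since det(H) < 0, H is indefinite and the critical point is a saddle point.

saddle point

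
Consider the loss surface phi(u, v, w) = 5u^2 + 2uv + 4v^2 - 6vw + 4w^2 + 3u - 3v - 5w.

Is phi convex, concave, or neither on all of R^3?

convex

phi is quadratic, so its Hessian is the constant matrix H = [[10, 2, 0], [2, 8, -6], [0, -6, 8]].
Leading principal minors: 10, 76, 248.
All positive ⇒ H ≻ 0 ⇒ convex.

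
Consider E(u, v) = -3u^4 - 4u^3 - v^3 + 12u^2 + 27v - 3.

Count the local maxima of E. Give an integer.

2

E separates as a function of u plus a function of v, so ∇E=0 decouples.
∂E/∂u = -12u(u - 1)(u + 2) = 0 at u ∈ {-2, 0, 1}; ∂E/∂v = -3(v - 3)(v + 3) = 0 at v ∈ {-3, 3}.
The Hessian is diagonal: diag(E_uu, E_vv). Second derivatives: E_uu(-2)=-72, E_uu(0)=24, E_uu(1)=-36; E_vv(-3)=18, E_vv(3)=-18.
Local maxima occur where both diagonal entries negative: (-2, 3), (1, 3). Count: 2.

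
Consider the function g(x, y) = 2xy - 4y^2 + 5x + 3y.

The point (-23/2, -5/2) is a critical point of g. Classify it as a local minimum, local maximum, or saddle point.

saddle point

The Hessian of g is constant: H = [[0, 2], [2, -8]].
det(H) = 0·(-8) − 2² = -4.
Since det(H) < 0, H is indefinite and the critical point is a saddle point.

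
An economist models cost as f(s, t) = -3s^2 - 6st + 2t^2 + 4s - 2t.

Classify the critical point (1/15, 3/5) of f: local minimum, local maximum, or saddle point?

The Hessian of f is constant: H = [[-6, -6], [-6, 4]].
det(H) = (-6)·4 − (-6)² = -60.
Since det(H) < 0, H is indefinite and the critical point is a saddle point.

saddle point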